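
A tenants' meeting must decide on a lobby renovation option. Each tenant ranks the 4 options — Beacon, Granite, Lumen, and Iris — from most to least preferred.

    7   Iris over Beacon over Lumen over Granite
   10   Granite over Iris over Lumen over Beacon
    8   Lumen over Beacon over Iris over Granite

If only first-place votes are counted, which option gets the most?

Granite

First-place vote totals:
  Beacon: 0
  Granite: 10
  Lumen: 8
  Iris: 7
Granite has the most first-place votes.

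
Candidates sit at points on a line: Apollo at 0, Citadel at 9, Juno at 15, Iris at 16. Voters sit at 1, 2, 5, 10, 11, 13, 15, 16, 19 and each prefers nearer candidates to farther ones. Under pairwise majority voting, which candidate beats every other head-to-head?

With single-peaked preferences on a line, the Condorcet winner is the candidate closest to the median voter.
The median voter (position 11) is closest to Citadel at 9.
Check: Citadel vs Apollo — voters closer to Citadel: 7 of 9.

Citadel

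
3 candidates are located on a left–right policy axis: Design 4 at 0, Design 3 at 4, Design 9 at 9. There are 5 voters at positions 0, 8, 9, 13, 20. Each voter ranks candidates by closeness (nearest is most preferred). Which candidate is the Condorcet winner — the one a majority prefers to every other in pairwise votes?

Design 9

With single-peaked preferences on a line, the Condorcet winner is the candidate closest to the median voter.
The median voter (position 9) is closest to Design 9 at 9.
Check: Design 9 vs Design 4 — voters closer to Design 9: 4 of 5.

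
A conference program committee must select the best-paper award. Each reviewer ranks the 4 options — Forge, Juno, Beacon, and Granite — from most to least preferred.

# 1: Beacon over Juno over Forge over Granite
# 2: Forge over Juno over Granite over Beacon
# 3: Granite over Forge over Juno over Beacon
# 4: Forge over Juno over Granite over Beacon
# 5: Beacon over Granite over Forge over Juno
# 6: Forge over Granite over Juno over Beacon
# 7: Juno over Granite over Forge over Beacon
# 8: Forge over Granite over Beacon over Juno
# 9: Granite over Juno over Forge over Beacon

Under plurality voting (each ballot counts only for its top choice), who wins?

Forge

First-place vote totals:
  Forge: 4
  Juno: 1
  Beacon: 2
  Granite: 2
Forge has the most first-place votes.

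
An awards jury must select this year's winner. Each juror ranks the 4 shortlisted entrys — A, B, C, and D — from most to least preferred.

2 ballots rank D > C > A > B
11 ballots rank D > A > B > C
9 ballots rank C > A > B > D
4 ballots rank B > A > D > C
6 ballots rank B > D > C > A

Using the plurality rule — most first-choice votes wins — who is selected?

D

First-place vote totals:
  A: 0
  B: 10
  C: 9
  D: 13
D has the most first-place votes.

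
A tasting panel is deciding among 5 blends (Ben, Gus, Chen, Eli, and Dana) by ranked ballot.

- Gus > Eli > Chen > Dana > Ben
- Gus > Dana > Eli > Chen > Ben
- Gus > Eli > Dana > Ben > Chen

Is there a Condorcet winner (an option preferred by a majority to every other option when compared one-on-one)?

Head-to-head results (3 voters total):
Ben vs Gus: Gus wins 3–0.
Ben vs Chen: Chen wins 2–1.
Ben vs Eli: Eli wins 3–0.
Ben vs Dana: Dana wins 3–0.
Gus vs Chen: Gus wins 3–0.
Gus vs Eli: Gus wins 3–0.
Gus vs Dana: Gus wins 3–0.
Chen vs Eli: Eli wins 3–0.
Chen vs Dana: Dana wins 2–1.
Eli vs Dana: Eli wins 2–1.
Gus beats each rival — Ben (3–0), Chen (3–0), Eli (3–0), Dana (3–0) — so Gus is the Condorcet winner.

Yes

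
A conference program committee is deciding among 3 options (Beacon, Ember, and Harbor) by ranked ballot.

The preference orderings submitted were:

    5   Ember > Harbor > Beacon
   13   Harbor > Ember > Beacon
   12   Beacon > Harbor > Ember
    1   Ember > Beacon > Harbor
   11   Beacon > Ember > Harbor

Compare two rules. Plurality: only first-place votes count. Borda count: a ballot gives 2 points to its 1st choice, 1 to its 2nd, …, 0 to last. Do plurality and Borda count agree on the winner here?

Plurality first-place counts: Beacon 23, Ember 6, Harbor 13 → Beacon.
Borda totals: Beacon 47, Ember 36, Harbor 43 → Beacon.
The two rules agree on Beacon.

Yes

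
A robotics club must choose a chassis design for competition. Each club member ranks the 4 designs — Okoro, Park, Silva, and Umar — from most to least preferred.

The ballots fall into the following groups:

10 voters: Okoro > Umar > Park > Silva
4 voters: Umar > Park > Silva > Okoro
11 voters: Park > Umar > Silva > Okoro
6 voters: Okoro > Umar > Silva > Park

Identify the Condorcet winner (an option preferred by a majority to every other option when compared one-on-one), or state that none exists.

Okoro

Head-to-head results (31 voters total):
Okoro vs Park: Okoro wins 16–15.
Okoro vs Silva: Okoro wins 16–15.
Okoro vs Umar: Okoro wins 16–15.
Park vs Silva: Park wins 25–6.
Park vs Umar: Umar wins 20–11.
Silva vs Umar: Umar wins 31–0.
Okoro beats each rival — Park (16–15), Silva (16–15), Umar (16–15) — so Okoro is the Condorcet winner.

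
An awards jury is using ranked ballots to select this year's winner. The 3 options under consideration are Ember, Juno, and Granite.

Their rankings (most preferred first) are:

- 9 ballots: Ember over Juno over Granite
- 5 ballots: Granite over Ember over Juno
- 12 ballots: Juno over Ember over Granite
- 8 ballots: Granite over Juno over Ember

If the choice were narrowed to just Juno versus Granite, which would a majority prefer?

Juno

Ballots ranking Juno above Granite: 9+12 = 21.
Ballots ranking Granite above Juno: 5+8 = 13.
Juno wins the head-to-head, 21–13.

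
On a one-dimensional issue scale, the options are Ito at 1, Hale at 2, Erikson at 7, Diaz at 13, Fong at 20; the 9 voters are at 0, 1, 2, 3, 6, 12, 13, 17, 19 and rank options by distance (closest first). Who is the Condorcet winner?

Erikson

With single-peaked preferences on a line, the Condorcet winner is the candidate closest to the median voter.
The median voter (position 6) is closest to Erikson at 7.
Check: Erikson vs Ito — voters closer to Erikson: 5 of 9.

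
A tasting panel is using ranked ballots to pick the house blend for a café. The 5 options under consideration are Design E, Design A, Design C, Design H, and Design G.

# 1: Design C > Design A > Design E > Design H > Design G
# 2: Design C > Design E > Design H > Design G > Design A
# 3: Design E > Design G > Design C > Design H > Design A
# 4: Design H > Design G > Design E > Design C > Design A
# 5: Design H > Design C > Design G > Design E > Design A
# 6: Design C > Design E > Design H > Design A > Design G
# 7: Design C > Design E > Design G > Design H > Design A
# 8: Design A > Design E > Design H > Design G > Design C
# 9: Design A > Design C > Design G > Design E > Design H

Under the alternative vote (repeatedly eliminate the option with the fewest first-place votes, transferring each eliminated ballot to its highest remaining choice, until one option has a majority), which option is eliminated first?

Design G

Round 1: Design C 4, Design A 2, Design H 2, Design E 1, Design G 0. Design G has the fewest and is eliminated.
Round 2: Design C 4, Design A 2, Design H 2, Design E 1. Design E has the fewest and is eliminated.
Round 3: Design C 5, Design A 2, Design H 2. Design C has a majority.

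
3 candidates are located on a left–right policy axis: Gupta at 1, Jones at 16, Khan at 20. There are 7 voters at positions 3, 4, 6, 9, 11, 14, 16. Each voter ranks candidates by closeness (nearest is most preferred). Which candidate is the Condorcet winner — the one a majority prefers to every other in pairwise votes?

Jones

With single-peaked preferences on a line, the Condorcet winner is the candidate closest to the median voter.
The median voter (position 9) is closest to Jones at 16.
Check: Jones vs Khan — voters closer to Jones: 7 of 7.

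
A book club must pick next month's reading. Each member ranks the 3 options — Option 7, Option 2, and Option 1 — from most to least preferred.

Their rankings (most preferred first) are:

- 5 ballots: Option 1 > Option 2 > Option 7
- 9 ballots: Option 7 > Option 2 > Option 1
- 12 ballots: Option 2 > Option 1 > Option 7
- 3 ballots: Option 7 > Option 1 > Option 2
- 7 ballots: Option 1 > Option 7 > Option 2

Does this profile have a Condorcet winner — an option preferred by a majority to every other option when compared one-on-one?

No

Head-to-head results (36 voters total):
Option 7 vs Option 2: Option 7 wins 19–17.
Option 7 vs Option 1: Option 1 wins 24–12.
Option 2 vs Option 1: Option 2 wins 21–15.
No candidate beats all others: Option 7 beats Option 2 beats Option 1 beats Option 7, a majority cycle.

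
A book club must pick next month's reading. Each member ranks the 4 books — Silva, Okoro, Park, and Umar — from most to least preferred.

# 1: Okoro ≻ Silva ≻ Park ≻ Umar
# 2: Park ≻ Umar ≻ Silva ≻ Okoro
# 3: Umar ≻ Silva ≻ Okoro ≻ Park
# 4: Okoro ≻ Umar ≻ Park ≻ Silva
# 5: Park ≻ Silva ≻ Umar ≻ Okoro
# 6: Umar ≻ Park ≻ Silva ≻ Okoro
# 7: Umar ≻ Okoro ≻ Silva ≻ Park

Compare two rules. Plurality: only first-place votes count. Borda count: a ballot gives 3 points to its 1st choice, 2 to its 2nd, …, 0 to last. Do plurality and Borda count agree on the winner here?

Yes

Plurality first-place counts: Silva 0, Okoro 2, Park 2, Umar 3 → Umar.
Borda totals: Silva 9, Okoro 9, Park 10, Umar 14 → Umar.
The two rules agree on Umar.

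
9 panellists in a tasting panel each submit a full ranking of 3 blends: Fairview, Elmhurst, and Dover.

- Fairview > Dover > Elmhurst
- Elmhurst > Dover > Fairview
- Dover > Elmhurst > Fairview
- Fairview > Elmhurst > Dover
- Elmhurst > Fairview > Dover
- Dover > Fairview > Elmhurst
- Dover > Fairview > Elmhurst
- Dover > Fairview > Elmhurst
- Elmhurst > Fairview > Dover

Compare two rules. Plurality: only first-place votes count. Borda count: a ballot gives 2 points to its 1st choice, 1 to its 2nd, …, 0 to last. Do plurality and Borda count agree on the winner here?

Yes

Plurality first-place counts: Fairview 2, Elmhurst 3, Dover 4 → Dover.
Borda totals: Fairview 9, Elmhurst 8, Dover 10 → Dover.
The two rules agree on Dover.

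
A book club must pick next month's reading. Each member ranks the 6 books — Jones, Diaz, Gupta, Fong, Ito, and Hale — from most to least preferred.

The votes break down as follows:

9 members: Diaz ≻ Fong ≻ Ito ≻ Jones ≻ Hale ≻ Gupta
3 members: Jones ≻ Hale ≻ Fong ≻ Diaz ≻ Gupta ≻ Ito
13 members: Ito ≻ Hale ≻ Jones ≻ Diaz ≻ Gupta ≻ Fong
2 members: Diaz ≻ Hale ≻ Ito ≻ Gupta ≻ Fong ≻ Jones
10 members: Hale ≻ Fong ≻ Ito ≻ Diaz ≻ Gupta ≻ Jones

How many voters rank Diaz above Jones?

21

Ballots ranking Diaz above Jones: 9+2+10 = 21.
Ballots ranking Jones above Diaz: 3+13 = 16.
So 21 of 37 voters prefer Diaz to Jones.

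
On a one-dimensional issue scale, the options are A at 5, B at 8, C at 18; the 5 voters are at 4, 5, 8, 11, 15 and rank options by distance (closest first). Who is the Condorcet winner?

B

With single-peaked preferences on a line, the Condorcet winner is the candidate closest to the median voter.
The median voter (position 8) is closest to B at 8.
Check: B vs A — voters closer to B: 3 of 5.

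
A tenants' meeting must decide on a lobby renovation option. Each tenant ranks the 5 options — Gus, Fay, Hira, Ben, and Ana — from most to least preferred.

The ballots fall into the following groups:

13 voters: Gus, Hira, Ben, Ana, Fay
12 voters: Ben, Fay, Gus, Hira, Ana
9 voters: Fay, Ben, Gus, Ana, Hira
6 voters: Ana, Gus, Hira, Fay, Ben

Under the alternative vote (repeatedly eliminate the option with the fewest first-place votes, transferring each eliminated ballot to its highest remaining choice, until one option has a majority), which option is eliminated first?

Hira

Round 1: Gus 13, Ben 12, Fay 9, Ana 6, Hira 0. Hira has the fewest and is eliminated.
Round 2: Gus 13, Ben 12, Fay 9, Ana 6. Ana has the fewest and is eliminated.
Round 3: Gus 19, Ben 12, Fay 9. Fay has the fewest and is eliminated.
Round 4: Ben 21, Gus 19. Ben has a majority.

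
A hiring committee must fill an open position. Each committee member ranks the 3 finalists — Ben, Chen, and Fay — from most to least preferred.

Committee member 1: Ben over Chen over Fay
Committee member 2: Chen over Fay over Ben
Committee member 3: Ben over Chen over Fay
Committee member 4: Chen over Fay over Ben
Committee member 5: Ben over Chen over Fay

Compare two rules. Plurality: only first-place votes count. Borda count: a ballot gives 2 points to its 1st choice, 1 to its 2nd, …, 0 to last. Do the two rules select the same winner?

No

Plurality first-place counts: Ben 3, Chen 2, Fay 0 → Ben.
Borda totals: Ben 6, Chen 7, Fay 2 → Chen.
The two rules disagree: plurality picks Ben, Borda picks Chen.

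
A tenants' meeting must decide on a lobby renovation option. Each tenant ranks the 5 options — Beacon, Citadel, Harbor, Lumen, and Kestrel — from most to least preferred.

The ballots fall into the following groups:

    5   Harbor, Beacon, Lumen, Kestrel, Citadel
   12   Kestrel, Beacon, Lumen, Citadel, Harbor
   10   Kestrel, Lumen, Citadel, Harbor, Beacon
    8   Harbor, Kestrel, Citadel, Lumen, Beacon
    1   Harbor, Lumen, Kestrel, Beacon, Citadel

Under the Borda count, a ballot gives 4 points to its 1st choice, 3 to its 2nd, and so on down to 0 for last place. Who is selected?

Kestrel

Borda scores:
  Beacon: 5·3 + 12·3 + 10·0 + 8·0 + 1 = 52
  Citadel: 5·0 + 12·1 + 10·2 + 8·2 + 0 = 48
  Harbor: 5·4 + 12·0 + 10·1 + 8·4 + 4 = 66
  Lumen: 5·2 + 12·2 + 10·3 + 8·1 + 3 = 75
  Kestrel: 5·1 + 12·4 + 10·4 + 8·3 + 2 = 119
Kestrel has the highest total.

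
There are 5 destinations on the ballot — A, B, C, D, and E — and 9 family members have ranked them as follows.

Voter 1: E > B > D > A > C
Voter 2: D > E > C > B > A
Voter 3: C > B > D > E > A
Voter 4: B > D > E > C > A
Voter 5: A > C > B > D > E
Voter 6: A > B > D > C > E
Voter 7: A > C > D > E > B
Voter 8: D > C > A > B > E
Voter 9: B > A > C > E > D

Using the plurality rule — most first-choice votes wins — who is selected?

A

First-place vote totals:
  A: 3
  B: 2
  C: 1
  D: 2
  E: 1
A has the most first-place votes.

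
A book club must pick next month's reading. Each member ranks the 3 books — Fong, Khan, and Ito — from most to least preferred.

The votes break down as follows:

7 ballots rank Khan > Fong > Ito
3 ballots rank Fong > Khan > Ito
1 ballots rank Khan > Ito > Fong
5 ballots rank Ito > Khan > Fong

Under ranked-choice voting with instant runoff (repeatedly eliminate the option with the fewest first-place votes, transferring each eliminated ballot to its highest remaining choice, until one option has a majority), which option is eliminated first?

Fong

Round 1: Khan 8, Ito 5, Fong 3. Fong has the fewest and is eliminated.
Round 2: Khan 11, Ito 5. Khan has a majority.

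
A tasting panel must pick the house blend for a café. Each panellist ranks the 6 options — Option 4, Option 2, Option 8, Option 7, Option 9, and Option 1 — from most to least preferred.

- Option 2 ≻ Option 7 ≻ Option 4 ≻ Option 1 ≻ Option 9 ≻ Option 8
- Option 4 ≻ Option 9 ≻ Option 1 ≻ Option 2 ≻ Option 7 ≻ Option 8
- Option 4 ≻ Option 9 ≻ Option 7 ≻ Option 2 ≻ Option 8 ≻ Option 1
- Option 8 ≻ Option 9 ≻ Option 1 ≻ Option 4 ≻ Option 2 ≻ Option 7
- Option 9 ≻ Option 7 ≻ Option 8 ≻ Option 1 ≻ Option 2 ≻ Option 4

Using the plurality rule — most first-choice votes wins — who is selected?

First-place vote totals:
  Option 4: 2
  Option 2: 1
  Option 8: 1
  Option 7: 0
  Option 9: 1
  Option 1: 0
Option 4 has the most first-place votes.

Option 4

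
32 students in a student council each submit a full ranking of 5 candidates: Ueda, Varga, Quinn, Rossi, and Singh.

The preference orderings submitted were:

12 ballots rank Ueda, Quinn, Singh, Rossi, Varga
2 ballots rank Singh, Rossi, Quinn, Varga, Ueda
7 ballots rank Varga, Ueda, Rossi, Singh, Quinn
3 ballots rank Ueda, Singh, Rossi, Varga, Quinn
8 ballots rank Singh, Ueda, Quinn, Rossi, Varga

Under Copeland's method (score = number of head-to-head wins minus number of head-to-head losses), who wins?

Pairwise results:
  Ueda vs Varga: Ueda wins 23–9.
  Ueda vs Quinn: Ueda wins 30–2.
  Ueda vs Rossi: Ueda wins 30–2.
  Ueda vs Singh: Ueda wins 22–10.
  Varga vs Quinn: Quinn wins 22–10.
  Varga vs Rossi: Rossi wins 25–7.
  Varga vs Singh: Singh wins 25–7.
  Quinn vs Rossi: Quinn wins 20–12.
  Quinn vs Singh: Singh wins 20–12.
  Rossi vs Singh: Singh wins 25–7.
Copeland scores (wins − losses):
  Ueda: 4 − 0 = 4
  Varga: 0 − 4 = -4
  Quinn: 2 − 2 = 0
  Rossi: 1 − 3 = -2
  Singh: 3 − 1 = 2
Ueda has the best Copeland score.

Ueda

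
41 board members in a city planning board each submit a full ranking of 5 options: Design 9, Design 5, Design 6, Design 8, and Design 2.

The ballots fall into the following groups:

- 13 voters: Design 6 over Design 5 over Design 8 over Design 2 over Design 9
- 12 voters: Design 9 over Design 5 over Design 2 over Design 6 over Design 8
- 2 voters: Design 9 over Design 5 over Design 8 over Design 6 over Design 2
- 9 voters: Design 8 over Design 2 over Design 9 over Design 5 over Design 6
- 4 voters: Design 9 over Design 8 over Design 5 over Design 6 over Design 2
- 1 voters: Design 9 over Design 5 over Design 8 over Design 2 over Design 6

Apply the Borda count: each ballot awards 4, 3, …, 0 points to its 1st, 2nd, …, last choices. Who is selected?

Borda scores:
  Design 9: 13·0 + 12·4 + 2·4 + 9·2 + 4·4 + 4 = 94
  Design 5: 13·3 + 12·3 + 2·3 + 9·1 + 4·2 + 3 = 101
  Design 6: 13·4 + 12·1 + 2·1 + 9·0 + 4·1 + 0 = 70
  Design 8: 13·2 + 12·0 + 2·2 + 9·4 + 4·3 + 2 = 80
  Design 2: 13·1 + 12·2 + 2·0 + 9·3 + 4·0 + 1 = 65
Design 5 has the highest total.

Design 5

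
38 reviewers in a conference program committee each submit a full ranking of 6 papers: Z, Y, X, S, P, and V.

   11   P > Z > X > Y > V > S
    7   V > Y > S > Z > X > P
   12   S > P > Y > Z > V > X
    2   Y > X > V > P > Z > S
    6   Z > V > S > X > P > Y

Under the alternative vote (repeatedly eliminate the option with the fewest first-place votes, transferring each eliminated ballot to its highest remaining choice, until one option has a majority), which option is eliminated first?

X

Round 1: S 12, P 11, V 7, Z 6, Y 2, X 0. X has the fewest and is eliminated.
Round 2: S 12, P 11, V 7, Z 6, Y 2. Y has the fewest and is eliminated.
Round 3: S 12, P 11, V 9, Z 6. Z has the fewest and is eliminated.
Round 4: V 15, S 12, P 11. P has the fewest and is eliminated.
Round 5: V 26, S 12. V has a majority.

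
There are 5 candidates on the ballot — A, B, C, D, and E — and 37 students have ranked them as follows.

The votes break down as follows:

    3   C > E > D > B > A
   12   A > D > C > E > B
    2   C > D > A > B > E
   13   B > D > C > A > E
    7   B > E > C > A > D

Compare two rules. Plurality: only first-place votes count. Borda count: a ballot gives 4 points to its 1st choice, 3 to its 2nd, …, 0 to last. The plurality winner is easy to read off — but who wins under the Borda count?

D

Plurality first-place counts: A 12, B 20, C 5, D 0, E 0 → B.
Borda totals: A 72, B 85, C 84, D 87, E 42 → D.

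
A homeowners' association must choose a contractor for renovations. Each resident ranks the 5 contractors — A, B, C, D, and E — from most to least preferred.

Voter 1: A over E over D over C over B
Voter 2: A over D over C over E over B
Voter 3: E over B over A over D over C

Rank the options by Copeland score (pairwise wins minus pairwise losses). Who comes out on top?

A

Pairwise results:
  A vs B: A wins 2–1.
  A vs C: A wins 3–0.
  A vs D: A wins 3–0.
  A vs E: A wins 2–1.
  B vs C: C wins 2–1.
  B vs D: D wins 2–1.
  B vs E: E wins 3–0.
  C vs D: D wins 3–0.
  C vs E: E wins 2–1.
  D vs E: E wins 2–1.
Copeland scores (wins − losses):
  A: 4 − 0 = 4
  B: 0 − 4 = -4
  C: 1 − 3 = -2
  D: 2 − 2 = 0
  E: 3 − 1 = 2
A has the best Copeland score.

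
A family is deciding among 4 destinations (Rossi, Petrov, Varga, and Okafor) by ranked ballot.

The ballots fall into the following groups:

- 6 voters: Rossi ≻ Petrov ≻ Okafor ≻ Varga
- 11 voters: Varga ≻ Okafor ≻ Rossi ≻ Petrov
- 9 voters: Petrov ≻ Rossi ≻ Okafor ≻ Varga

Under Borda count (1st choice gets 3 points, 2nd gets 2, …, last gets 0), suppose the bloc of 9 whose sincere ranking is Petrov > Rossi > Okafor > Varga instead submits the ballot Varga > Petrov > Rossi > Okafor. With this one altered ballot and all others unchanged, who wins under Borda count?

Varga

Borda totals with the altered ballot: Rossi 38, Petrov 30, Varga 60, Okafor 28.
The switch changes the winner from Rossi to Varga.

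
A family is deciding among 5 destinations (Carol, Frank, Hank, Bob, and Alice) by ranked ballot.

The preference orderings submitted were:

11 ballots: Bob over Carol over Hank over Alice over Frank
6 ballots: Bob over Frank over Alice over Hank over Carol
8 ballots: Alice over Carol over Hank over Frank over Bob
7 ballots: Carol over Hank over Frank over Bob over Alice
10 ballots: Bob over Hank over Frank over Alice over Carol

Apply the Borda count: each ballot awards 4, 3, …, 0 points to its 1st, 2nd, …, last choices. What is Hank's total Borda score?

Borda scores:
  Carol: 11·3 + 6·0 + 8·3 + 7·4 + 10·0 = 85
  Frank: 11·0 + 6·3 + 8·1 + 7·2 + 10·2 = 60
  Hank: 11·2 + 6·1 + 8·2 + 7·3 + 10·3 = 95
  Bob: 11·4 + 6·4 + 8·0 + 7·1 + 10·4 = 115
  Alice: 11·1 + 6·2 + 8·4 + 7·0 + 10·1 = 65

95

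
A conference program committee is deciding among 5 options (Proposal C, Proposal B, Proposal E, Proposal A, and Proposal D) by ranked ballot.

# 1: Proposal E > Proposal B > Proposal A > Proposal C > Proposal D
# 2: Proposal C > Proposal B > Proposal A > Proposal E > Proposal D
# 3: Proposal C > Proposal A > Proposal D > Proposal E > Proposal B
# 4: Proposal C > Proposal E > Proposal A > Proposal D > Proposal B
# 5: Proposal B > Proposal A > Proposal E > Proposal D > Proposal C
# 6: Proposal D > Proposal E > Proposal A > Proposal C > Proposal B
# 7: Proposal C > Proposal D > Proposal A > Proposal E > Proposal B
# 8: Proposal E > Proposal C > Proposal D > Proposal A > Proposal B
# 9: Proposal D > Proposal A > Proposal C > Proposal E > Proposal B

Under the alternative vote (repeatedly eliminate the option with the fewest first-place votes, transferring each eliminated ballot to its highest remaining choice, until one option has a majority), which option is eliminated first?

Round 1: Proposal C 4, Proposal E 2, Proposal D 2, Proposal B 1, Proposal A 0. Proposal A has the fewest and is eliminated.
Round 2: Proposal C 4, Proposal E 2, Proposal D 2, Proposal B 1. Proposal B has the fewest and is eliminated.
Round 3: Proposal C 4, Proposal E 3, Proposal D 2. Proposal D has the fewest and is eliminated.
Round 4: Proposal C 5, Proposal E 4. Proposal C has a majority.

Proposal A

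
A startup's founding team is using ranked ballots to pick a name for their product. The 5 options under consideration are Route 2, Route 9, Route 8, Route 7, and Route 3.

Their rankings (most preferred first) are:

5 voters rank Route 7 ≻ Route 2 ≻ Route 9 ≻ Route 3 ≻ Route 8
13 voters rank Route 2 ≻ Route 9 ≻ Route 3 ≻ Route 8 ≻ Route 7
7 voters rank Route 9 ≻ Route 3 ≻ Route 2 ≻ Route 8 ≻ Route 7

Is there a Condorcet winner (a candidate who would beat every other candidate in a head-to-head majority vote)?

Head-to-head results (25 voters total):
Route 2 vs Route 9: Route 2 wins 18–7.
Route 2 vs Route 8: Route 2 wins 25–0.
Route 2 vs Route 7: Route 2 wins 20–5.
Route 2 vs Route 3: Route 2 wins 18–7.
Route 9 vs Route 8: Route 9 wins 25–0.
Route 9 vs Route 7: Route 9 wins 20–5.
Route 9 vs Route 3: Route 9 wins 25–0.
Route 8 vs Route 7: Route 8 wins 20–5.
Route 8 vs Route 3: Route 3 wins 25–0.
Route 7 vs Route 3: Route 3 wins 20–5.
Route 2 beats each rival — Route 9 (18–7), Route 8 (25–0), Route 7 (20–5), Route 3 (18–7) — so Route 2 is the Condorcet winner.

Yes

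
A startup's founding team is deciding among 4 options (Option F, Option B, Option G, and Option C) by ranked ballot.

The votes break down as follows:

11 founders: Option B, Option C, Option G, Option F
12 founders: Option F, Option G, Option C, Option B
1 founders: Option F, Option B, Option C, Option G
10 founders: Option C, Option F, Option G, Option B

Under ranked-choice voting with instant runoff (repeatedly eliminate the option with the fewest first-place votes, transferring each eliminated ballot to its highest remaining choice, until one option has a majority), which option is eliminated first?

Option G

Round 1: Option F 13, Option B 11, Option C 10, Option G 0. Option G has the fewest and is eliminated.
Round 2: Option F 13, Option B 11, Option C 10. Option C has the fewest and is eliminated.
Round 3: Option F 23, Option B 11. Option F has a majority.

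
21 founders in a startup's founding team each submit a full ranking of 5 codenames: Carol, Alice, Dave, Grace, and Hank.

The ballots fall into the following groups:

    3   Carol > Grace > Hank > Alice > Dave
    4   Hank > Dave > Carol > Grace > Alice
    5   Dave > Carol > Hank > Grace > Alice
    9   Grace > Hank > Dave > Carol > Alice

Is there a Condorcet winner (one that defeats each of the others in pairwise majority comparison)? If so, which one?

Head-to-head results (21 voters total):
Carol vs Alice: Carol wins 21–0.
Carol vs Dave: Dave wins 18–3.
Carol vs Grace: Carol wins 12–9.
Carol vs Hank: Hank wins 13–8.
Alice vs Dave: Dave wins 18–3.
Alice vs Grace: Grace wins 21–0.
Alice vs Hank: Hank wins 21–0.
Dave vs Grace: Grace wins 12–9.
Dave vs Hank: Hank wins 16–5.
Grace vs Hank: Grace wins 12–9.
No candidate beats all others: Carol beats Grace beats Dave beats Carol, a majority cycle.

None — there is no Condorcet winner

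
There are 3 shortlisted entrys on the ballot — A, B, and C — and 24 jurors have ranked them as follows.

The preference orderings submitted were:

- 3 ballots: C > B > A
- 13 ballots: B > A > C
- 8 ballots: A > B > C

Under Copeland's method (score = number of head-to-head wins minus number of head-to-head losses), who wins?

B

Pairwise results:
  A vs B: B wins 16–8.
  A vs C: A wins 21–3.
  B vs C: B wins 21–3.
Copeland scores (wins − losses):
  A: 1 − 1 = 0
  B: 2 − 0 = 2
  C: 0 − 2 = -2
B has the best Copeland score.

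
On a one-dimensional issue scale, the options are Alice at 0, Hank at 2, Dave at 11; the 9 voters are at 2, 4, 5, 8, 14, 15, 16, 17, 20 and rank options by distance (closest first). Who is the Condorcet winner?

Dave

With single-peaked preferences on a line, the Condorcet winner is the candidate closest to the median voter.
The median voter (position 14) is closest to Dave at 11.
Check: Dave vs Hank — voters closer to Dave: 6 of 9.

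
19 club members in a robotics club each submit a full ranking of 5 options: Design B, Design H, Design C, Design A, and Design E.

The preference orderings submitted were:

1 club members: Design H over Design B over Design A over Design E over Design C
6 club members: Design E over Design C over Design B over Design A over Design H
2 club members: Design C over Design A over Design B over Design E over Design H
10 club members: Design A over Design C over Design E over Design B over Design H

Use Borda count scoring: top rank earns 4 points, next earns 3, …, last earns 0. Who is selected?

Borda scores:
  Design B: 3 + 6·2 + 2·2 + 10·1 = 29
  Design H: 4 + 6·0 + 2·0 + 10·0 = 4
  Design C: 0 + 6·3 + 2·4 + 10·3 = 56
  Design A: 2 + 6·1 + 2·3 + 10·4 = 54
  Design E: 1 + 6·4 + 2·1 + 10·2 = 47
Design C has the highest total.

Design C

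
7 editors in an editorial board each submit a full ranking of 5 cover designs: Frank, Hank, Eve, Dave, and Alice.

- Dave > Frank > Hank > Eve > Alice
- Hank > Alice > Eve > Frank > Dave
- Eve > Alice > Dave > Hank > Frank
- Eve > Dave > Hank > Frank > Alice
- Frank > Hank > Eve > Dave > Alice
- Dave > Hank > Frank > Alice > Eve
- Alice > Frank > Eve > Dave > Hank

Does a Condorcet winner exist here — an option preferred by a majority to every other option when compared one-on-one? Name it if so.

There is no Condorcet winner

Head-to-head results (7 voters total):
Frank vs Hank: Hank wins 4–3.
Frank vs Eve: Frank wins 4–3.
Frank vs Dave: Dave wins 4–3.
Frank vs Alice: Frank wins 4–3.
Hank vs Eve: Hank wins 4–3.
Hank vs Dave: Dave wins 5–2.
Hank vs Alice: Hank wins 5–2.
Eve vs Dave: Eve wins 5–2.
Eve vs Alice: Eve wins 4–3.
Dave vs Alice: Dave wins 4–3.
No candidate beats all others: Frank beats Eve beats Dave beats Frank, a majority cycle.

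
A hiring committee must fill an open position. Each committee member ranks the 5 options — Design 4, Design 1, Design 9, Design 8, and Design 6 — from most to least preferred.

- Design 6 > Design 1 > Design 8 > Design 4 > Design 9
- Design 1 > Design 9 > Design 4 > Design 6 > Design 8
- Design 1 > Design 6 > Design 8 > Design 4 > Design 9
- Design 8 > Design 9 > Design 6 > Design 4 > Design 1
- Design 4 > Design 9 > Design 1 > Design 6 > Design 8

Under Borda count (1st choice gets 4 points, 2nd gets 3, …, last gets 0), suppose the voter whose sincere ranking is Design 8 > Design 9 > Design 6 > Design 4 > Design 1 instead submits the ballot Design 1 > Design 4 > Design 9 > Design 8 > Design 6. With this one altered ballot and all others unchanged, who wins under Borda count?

Design 1

Borda totals with the altered ballot: Design 4 11, Design 1 17, Design 9 8, Design 8 5, Design 6 9.
The winner is unchanged: still Design 1.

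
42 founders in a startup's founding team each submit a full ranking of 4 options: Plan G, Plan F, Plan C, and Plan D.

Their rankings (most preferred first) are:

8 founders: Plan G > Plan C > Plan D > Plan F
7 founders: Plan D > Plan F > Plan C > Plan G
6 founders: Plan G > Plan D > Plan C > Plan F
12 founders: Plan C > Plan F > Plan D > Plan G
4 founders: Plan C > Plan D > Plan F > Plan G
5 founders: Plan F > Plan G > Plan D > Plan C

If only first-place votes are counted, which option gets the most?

First-place vote totals:
  Plan G: 14
  Plan F: 5
  Plan C: 16
  Plan D: 7
Plan C has the most first-place votes.

Plan C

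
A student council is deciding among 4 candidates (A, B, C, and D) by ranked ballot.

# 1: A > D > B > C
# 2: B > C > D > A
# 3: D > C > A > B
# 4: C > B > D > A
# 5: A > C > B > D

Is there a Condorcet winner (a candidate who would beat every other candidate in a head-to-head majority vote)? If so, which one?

C

Head-to-head results (5 voters total):
A vs B: A wins 3–2.
A vs C: C wins 3–2.
A vs D: D wins 3–2.
B vs C: C wins 3–2.
B vs D: B wins 3–2.
C vs D: C wins 3–2.
C beats each rival — A (3–2), B (3–2), D (3–2) — so C is the Condorcet winner.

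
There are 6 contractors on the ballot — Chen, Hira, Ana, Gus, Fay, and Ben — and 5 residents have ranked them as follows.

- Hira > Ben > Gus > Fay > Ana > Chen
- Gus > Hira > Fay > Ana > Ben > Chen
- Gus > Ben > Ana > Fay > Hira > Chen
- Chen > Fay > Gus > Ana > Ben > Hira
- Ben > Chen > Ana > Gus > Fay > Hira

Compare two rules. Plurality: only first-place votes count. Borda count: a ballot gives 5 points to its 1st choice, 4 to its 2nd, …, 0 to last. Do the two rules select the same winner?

Yes

Plurality first-place counts: Chen 1, Hira 1, Ana 0, Gus 2, Fay 0, Ben 1 → Gus.
Borda totals: Chen 9, Hira 10, Ana 11, Gus 18, Fay 12, Ben 15 → Gus.
The two rules agree on Gus.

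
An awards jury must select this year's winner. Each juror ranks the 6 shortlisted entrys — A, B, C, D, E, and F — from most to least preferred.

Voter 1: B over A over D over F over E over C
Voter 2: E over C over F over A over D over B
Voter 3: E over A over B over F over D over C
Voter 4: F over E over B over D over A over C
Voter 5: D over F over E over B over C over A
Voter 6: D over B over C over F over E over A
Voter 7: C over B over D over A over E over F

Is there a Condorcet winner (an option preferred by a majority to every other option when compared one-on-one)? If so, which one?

There is no Condorcet winner

Head-to-head results (7 voters total):
A vs B: B wins 5–2.
A vs C: C wins 4–3.
A vs D: D wins 4–3.
A vs E: E wins 5–2.
A vs F: F wins 4–3.
B vs C: B wins 5–2.
B vs D: B wins 4–3.
B vs E: E wins 4–3.
B vs F: B wins 4–3.
C vs D: D wins 5–2.
C vs E: E wins 5–2.
C vs F: F wins 4–3.
D vs E: D wins 4–3.
D vs F: D wins 4–3.
E vs F: F wins 4–3.
No candidate beats all others: B beats D beats E beats B, a majority cycle.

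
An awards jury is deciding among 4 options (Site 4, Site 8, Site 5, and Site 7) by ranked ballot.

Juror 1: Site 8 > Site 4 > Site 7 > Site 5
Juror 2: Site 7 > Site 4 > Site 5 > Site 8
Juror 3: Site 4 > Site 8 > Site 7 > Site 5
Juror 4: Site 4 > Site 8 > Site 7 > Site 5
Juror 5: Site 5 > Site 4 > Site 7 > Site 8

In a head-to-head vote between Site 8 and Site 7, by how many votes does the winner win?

Ballots ranking Site 8 above Site 7: 3.
Ballots ranking Site 7 above Site 8: 2.
Site 8 wins 3–2, a margin of 1.

1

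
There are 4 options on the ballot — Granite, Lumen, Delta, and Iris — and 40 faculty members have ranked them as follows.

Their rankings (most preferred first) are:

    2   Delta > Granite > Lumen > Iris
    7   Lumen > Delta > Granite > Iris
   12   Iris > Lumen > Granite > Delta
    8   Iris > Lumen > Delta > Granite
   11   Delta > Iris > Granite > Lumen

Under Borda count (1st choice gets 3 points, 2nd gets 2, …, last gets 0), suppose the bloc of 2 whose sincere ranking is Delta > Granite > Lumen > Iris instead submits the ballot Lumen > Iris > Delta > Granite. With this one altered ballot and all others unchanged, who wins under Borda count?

Iris

Borda totals with the altered ballot: Granite 30, Lumen 67, Delta 57, Iris 86.
The winner is unchanged: still Iris.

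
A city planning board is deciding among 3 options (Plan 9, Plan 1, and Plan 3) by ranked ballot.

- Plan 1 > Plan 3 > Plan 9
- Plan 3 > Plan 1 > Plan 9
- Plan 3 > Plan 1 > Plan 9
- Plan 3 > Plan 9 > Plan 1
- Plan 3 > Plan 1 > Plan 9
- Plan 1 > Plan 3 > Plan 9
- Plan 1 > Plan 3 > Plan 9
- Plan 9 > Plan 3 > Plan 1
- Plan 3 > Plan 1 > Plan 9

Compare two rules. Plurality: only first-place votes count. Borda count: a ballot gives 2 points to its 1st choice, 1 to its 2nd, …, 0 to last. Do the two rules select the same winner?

Plurality first-place counts: Plan 9 1, Plan 1 3, Plan 3 5 → Plan 3.
Borda totals: Plan 9 3, Plan 1 10, Plan 3 14 → Plan 3.
The two rules agree on Plan 3.

Yes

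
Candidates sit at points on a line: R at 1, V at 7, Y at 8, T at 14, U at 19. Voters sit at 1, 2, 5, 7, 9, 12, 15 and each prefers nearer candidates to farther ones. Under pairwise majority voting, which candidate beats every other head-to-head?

V

With single-peaked preferences on a line, the Condorcet winner is the candidate closest to the median voter.
The median voter (position 7) is closest to V at 7.
Check: V vs R — voters closer to V: 5 of 7.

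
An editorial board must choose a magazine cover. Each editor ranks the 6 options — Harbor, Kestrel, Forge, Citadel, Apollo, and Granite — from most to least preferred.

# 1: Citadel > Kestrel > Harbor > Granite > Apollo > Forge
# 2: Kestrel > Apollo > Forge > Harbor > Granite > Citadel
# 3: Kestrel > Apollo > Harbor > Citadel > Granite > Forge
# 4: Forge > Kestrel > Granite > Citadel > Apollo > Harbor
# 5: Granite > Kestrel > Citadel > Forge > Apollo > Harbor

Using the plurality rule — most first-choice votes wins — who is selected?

First-place vote totals:
  Harbor: 0
  Kestrel: 2
  Forge: 1
  Citadel: 1
  Apollo: 0
  Granite: 1
Kestrel has the most first-place votes.

Kestrel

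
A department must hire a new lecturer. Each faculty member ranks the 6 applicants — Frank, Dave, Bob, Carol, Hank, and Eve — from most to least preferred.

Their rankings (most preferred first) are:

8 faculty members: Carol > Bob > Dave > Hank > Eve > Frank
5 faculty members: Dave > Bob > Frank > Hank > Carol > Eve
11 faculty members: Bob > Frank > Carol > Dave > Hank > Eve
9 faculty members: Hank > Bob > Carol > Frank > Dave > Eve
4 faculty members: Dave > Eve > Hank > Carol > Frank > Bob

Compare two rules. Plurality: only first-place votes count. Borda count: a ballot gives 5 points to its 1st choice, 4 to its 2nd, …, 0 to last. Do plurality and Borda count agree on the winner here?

Yes

Plurality first-place counts: Frank 0, Dave 9, Bob 11, Carol 8, Hank 9, Eve 0 → Bob.
Borda totals: Frank 81, Dave 100, Bob 143, Carol 113, Hank 94, Eve 24 → Bob.
The two rules agree on Bob.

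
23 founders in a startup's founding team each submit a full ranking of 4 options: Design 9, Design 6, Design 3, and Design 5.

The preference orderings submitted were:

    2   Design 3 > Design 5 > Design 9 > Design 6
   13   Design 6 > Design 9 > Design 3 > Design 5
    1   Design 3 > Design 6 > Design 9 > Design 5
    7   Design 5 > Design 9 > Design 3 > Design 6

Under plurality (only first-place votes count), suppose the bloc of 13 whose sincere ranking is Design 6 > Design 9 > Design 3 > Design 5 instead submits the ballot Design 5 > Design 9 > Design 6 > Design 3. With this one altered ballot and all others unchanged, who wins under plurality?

Design 5

First-place totals with the altered ballot: Design 9 0, Design 6 0, Design 3 3, Design 5 20.
The switch changes the winner from Design 6 to Design 5.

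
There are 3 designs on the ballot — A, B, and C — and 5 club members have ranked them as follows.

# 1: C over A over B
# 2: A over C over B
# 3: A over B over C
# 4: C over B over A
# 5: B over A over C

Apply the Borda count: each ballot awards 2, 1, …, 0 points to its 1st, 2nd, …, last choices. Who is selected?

A

Borda scores:
  A: 1 + 2 + 2 + 0 + 1 = 6
  B: 0 + 0 + 1 + 1 + 2 = 4
  C: 2 + 1 + 0 + 2 + 0 = 5
A has the highest total.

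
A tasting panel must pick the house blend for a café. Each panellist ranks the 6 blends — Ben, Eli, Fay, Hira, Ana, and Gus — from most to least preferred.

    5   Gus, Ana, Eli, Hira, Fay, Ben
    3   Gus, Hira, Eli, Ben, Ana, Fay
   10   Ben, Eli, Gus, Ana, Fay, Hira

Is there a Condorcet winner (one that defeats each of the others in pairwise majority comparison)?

Yes

Head-to-head results (18 voters total):
Ben vs Eli: Ben wins 10–8.
Ben vs Fay: Ben wins 13–5.
Ben vs Hira: Ben wins 10–8.
Ben vs Ana: Ben wins 13–5.
Ben vs Gus: Ben wins 10–8.
Eli vs Fay: Eli wins 18–0.
Eli vs Hira: Eli wins 15–3.
Eli vs Ana: Eli wins 13–5.
Eli vs Gus: Eli wins 10–8.
Fay vs Hira: Fay wins 10–8.
Fay vs Ana: Ana wins 18–0.
Fay vs Gus: Gus wins 18–0.
Hira vs Ana: Ana wins 15–3.
Hira vs Gus: Gus wins 18–0.
Ana vs Gus: Gus wins 18–0.
Ben beats each rival — Eli (10–8), Fay (13–5), Hira (10–8), Ana (13–5), Gus (10–8) — so Ben is the Condorcet winner.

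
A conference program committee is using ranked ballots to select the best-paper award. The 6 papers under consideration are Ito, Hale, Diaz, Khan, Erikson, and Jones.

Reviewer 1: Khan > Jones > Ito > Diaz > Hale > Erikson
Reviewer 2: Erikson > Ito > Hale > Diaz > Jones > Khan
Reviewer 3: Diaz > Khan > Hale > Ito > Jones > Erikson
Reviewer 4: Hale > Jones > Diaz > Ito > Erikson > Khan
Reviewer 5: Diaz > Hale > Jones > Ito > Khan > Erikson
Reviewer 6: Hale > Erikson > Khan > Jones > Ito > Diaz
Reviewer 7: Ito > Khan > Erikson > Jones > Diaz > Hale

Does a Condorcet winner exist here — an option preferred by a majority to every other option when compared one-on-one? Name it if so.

Head-to-head results (7 voters total):
Ito vs Hale: Hale wins 4–3.
Ito vs Diaz: Ito wins 4–3.
Ito vs Khan: Ito wins 4–3.
Ito vs Erikson: Ito wins 5–2.
Ito vs Jones: Jones wins 4–3.
Hale vs Diaz: Diaz wins 4–3.
Hale vs Khan: Hale wins 4–3.
Hale vs Erikson: Hale wins 5–2.
Hale vs Jones: Hale wins 5–2.
Diaz vs Khan: Diaz wins 4–3.
Diaz vs Erikson: Diaz wins 4–3.
Diaz vs Jones: Jones wins 4–3.
Khan vs Erikson: Khan wins 4–3.
Khan vs Jones: Khan wins 4–3.
Erikson vs Jones: Jones wins 4–3.
No candidate beats all others: Ito beats Diaz beats Hale beats Ito, a majority cycle.

No Condorcet winner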